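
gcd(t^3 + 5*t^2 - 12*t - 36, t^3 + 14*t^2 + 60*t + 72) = t^2 + 8*t + 12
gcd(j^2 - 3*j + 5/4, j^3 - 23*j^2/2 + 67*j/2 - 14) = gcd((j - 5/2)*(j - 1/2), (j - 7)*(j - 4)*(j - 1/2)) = j - 1/2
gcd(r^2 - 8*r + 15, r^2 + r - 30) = r - 5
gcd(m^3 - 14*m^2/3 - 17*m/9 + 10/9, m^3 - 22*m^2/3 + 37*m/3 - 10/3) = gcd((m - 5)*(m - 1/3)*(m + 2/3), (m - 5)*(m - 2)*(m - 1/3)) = m^2 - 16*m/3 + 5/3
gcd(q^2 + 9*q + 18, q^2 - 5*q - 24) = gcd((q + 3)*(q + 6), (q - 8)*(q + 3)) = q + 3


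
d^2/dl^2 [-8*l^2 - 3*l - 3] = -16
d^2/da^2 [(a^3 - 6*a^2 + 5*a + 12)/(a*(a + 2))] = 6*(7*a^3 + 12*a^2 + 24*a + 16)/(a^3*(a^3 + 6*a^2 + 12*a + 8))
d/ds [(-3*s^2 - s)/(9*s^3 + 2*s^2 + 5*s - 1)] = (27*s^4 + 18*s^3 - 13*s^2 + 6*s + 1)/(81*s^6 + 36*s^5 + 94*s^4 + 2*s^3 + 21*s^2 - 10*s + 1)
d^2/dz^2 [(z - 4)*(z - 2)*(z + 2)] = 6*z - 8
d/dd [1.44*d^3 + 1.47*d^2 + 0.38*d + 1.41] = 4.32*d^2 + 2.94*d + 0.38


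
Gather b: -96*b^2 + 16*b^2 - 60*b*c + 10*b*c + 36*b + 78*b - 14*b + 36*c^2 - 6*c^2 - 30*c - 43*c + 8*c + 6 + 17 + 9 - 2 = -80*b^2 + b*(100 - 50*c) + 30*c^2 - 65*c + 30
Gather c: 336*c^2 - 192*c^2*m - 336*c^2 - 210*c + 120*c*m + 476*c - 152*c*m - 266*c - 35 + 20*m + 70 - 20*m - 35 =-192*c^2*m - 32*c*m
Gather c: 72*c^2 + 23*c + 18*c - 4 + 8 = 72*c^2 + 41*c + 4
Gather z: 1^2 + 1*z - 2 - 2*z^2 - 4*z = -2*z^2 - 3*z - 1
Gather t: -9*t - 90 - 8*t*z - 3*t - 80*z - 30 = t*(-8*z - 12) - 80*z - 120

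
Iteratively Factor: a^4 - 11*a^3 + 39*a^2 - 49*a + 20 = (a - 1)*(a^3 - 10*a^2 + 29*a - 20) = (a - 1)^2*(a^2 - 9*a + 20) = (a - 4)*(a - 1)^2*(a - 5)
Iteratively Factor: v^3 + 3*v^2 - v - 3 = (v + 3)*(v^2 - 1) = (v - 1)*(v + 3)*(v + 1)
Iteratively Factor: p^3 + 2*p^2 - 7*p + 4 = (p + 4)*(p^2 - 2*p + 1) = (p - 1)*(p + 4)*(p - 1)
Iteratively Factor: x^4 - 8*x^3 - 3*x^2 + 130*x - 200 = (x - 5)*(x^3 - 3*x^2 - 18*x + 40) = (x - 5)*(x + 4)*(x^2 - 7*x + 10) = (x - 5)*(x - 2)*(x + 4)*(x - 5)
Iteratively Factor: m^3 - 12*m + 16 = (m - 2)*(m^2 + 2*m - 8) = (m - 2)^2*(m + 4)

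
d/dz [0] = 0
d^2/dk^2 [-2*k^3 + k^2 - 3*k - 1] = 2 - 12*k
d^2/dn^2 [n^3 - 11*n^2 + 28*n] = 6*n - 22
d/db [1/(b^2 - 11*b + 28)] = (11 - 2*b)/(b^2 - 11*b + 28)^2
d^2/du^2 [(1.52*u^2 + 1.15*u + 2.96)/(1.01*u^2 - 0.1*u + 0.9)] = (2.65327*u^3 + 9.826896*u^2 - 8.06586*u - 2.65268)/(1.030301*u^6 - 0.30603*u^5 + 2.78457*u^4 - 0.5464*u^3 + 2.4813*u^2 - 0.243*u + 0.729)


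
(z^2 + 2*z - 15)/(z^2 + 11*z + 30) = (z - 3)/(z + 6)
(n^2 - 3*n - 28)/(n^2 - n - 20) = (n - 7)/(n - 5)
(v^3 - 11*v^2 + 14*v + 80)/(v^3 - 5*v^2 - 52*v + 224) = (v^2 - 3*v - 10)/(v^2 + 3*v - 28)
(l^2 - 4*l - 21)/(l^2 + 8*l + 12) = (l^2 - 4*l - 21)/(l^2 + 8*l + 12)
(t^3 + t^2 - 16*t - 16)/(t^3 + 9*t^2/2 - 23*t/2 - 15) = 2*(t^2 - 16)/(2*t^2 + 7*t - 30)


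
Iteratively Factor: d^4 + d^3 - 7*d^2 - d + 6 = (d - 2)*(d^3 + 3*d^2 - d - 3) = (d - 2)*(d + 1)*(d^2 + 2*d - 3) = (d - 2)*(d + 1)*(d + 3)*(d - 1)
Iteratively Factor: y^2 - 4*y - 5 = (y - 5)*(y + 1)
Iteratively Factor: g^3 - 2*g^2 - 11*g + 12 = (g - 1)*(g^2 - g - 12) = (g - 1)*(g + 3)*(g - 4)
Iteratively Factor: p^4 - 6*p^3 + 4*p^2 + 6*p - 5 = (p - 1)*(p^3 - 5*p^2 - p + 5) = (p - 5)*(p - 1)*(p^2 - 1) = (p - 5)*(p - 1)^2*(p + 1)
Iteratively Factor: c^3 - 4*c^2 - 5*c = (c - 5)*(c^2 + c) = c*(c - 5)*(c + 1)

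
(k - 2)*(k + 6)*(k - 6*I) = k^3 + 4*k^2 - 6*I*k^2 - 12*k - 24*I*k + 72*I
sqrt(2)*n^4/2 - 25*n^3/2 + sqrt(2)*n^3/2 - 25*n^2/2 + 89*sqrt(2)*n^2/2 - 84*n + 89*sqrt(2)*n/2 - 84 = (n - 7*sqrt(2))*(n - 4*sqrt(2))*(n - 3*sqrt(2)/2)*(sqrt(2)*n/2 + sqrt(2)/2)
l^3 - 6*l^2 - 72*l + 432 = (l - 6)*(l - 6*sqrt(2))*(l + 6*sqrt(2))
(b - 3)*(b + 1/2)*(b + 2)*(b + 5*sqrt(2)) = b^4 - b^3/2 + 5*sqrt(2)*b^3 - 13*b^2/2 - 5*sqrt(2)*b^2/2 - 65*sqrt(2)*b/2 - 3*b - 15*sqrt(2)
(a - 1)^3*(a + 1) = a^4 - 2*a^3 + 2*a - 1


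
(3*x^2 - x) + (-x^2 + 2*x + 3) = 2*x^2 + x + 3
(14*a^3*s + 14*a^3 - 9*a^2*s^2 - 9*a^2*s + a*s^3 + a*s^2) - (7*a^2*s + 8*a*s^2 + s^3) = 14*a^3*s + 14*a^3 - 9*a^2*s^2 - 16*a^2*s + a*s^3 - 7*a*s^2 - s^3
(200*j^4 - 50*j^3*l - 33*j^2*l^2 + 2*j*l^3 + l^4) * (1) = 200*j^4 - 50*j^3*l - 33*j^2*l^2 + 2*j*l^3 + l^4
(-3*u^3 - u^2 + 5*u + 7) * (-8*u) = 24*u^4 + 8*u^3 - 40*u^2 - 56*u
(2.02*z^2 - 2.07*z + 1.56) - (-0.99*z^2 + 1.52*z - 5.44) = 3.01*z^2 - 3.59*z + 7.0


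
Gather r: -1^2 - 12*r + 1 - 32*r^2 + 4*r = -32*r^2 - 8*r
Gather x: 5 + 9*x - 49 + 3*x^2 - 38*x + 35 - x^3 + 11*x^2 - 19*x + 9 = -x^3 + 14*x^2 - 48*x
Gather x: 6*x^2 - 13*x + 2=6*x^2 - 13*x + 2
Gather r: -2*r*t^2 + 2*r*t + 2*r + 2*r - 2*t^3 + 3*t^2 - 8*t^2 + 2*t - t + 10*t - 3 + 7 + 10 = r*(-2*t^2 + 2*t + 4) - 2*t^3 - 5*t^2 + 11*t + 14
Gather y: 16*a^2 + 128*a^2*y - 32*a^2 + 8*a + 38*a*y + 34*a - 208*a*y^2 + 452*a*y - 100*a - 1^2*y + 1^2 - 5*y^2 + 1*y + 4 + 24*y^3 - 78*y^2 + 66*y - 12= -16*a^2 - 58*a + 24*y^3 + y^2*(-208*a - 83) + y*(128*a^2 + 490*a + 66) - 7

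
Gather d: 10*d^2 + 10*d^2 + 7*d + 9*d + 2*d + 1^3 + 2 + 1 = 20*d^2 + 18*d + 4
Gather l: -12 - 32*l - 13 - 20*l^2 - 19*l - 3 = -20*l^2 - 51*l - 28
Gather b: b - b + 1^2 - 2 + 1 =0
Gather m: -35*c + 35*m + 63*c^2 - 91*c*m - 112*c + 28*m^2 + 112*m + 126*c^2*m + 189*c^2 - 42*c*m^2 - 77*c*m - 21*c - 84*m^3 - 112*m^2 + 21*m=252*c^2 - 168*c - 84*m^3 + m^2*(-42*c - 84) + m*(126*c^2 - 168*c + 168)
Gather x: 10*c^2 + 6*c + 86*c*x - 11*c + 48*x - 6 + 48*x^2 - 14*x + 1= 10*c^2 - 5*c + 48*x^2 + x*(86*c + 34) - 5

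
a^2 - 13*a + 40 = (a - 8)*(a - 5)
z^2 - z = z*(z - 1)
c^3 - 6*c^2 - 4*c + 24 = (c - 6)*(c - 2)*(c + 2)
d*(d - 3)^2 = d^3 - 6*d^2 + 9*d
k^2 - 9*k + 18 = (k - 6)*(k - 3)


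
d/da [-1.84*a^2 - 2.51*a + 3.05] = -3.68*a - 2.51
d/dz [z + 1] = 1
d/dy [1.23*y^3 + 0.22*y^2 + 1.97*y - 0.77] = 3.69*y^2 + 0.44*y + 1.97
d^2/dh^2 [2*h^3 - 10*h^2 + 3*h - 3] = 12*h - 20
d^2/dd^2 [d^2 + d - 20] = 2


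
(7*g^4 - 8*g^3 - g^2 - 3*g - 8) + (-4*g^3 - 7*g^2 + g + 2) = 7*g^4 - 12*g^3 - 8*g^2 - 2*g - 6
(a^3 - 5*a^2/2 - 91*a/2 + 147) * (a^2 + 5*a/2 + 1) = a^5 - 203*a^3/4 + 123*a^2/4 + 322*a + 147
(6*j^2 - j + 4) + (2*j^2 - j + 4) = 8*j^2 - 2*j + 8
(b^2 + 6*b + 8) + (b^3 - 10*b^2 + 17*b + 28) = b^3 - 9*b^2 + 23*b + 36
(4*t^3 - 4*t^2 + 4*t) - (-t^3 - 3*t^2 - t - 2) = 5*t^3 - t^2 + 5*t + 2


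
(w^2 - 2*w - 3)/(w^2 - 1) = (w - 3)/(w - 1)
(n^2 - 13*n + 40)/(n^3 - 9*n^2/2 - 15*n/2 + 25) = 2*(n - 8)/(2*n^2 + n - 10)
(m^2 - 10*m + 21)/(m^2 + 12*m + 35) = (m^2 - 10*m + 21)/(m^2 + 12*m + 35)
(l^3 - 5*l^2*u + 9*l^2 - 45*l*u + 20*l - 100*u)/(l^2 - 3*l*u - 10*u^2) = (l^2 + 9*l + 20)/(l + 2*u)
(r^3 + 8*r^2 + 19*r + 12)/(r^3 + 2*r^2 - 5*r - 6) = (r + 4)/(r - 2)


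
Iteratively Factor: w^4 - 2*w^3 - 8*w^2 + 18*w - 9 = (w - 1)*(w^3 - w^2 - 9*w + 9) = (w - 3)*(w - 1)*(w^2 + 2*w - 3) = (w - 3)*(w - 1)^2*(w + 3)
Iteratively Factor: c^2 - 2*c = (c - 2)*(c)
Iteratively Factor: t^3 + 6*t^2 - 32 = (t - 2)*(t^2 + 8*t + 16) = (t - 2)*(t + 4)*(t + 4)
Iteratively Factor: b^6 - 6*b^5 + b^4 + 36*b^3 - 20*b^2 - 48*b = (b + 1)*(b^5 - 7*b^4 + 8*b^3 + 28*b^2 - 48*b) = (b + 1)*(b + 2)*(b^4 - 9*b^3 + 26*b^2 - 24*b) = (b - 4)*(b + 1)*(b + 2)*(b^3 - 5*b^2 + 6*b) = (b - 4)*(b - 2)*(b + 1)*(b + 2)*(b^2 - 3*b) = b*(b - 4)*(b - 2)*(b + 1)*(b + 2)*(b - 3)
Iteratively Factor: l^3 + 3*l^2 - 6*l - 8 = (l + 1)*(l^2 + 2*l - 8) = (l - 2)*(l + 1)*(l + 4)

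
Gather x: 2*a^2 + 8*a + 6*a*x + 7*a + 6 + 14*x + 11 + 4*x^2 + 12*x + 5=2*a^2 + 15*a + 4*x^2 + x*(6*a + 26) + 22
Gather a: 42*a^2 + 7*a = 42*a^2 + 7*a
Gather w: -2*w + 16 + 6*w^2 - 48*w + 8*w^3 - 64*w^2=8*w^3 - 58*w^2 - 50*w + 16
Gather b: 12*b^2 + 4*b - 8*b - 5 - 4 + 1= 12*b^2 - 4*b - 8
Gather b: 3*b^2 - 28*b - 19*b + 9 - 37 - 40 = 3*b^2 - 47*b - 68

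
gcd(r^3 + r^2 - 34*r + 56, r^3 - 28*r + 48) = r^2 - 6*r + 8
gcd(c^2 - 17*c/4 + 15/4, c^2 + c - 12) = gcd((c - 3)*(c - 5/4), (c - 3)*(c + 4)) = c - 3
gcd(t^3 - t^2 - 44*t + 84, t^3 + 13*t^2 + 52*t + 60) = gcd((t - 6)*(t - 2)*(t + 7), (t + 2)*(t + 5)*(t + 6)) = 1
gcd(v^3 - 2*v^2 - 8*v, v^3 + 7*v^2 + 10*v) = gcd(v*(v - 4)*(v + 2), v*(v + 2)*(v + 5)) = v^2 + 2*v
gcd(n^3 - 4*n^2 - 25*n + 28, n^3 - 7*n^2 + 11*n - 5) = n - 1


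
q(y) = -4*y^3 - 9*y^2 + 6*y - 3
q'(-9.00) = -804.00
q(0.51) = -2.81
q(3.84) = -339.16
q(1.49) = -27.27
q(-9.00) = 2130.00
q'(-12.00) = -1506.00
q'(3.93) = -250.08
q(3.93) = -361.22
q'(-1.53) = 5.45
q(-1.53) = -18.92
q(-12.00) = 5541.00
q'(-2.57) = -27.00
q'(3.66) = -220.63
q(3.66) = -297.71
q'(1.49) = -47.46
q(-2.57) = -9.97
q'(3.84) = -240.07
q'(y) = -12*y^2 - 18*y + 6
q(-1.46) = -18.50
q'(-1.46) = 6.70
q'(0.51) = -6.30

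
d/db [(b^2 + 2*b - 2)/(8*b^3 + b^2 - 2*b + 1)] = 2*(-4*b^4 - 16*b^3 + 22*b^2 + 3*b - 1)/(64*b^6 + 16*b^5 - 31*b^4 + 12*b^3 + 6*b^2 - 4*b + 1)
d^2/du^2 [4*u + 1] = 0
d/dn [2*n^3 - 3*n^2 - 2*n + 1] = 6*n^2 - 6*n - 2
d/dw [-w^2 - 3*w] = -2*w - 3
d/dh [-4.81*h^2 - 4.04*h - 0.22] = -9.62*h - 4.04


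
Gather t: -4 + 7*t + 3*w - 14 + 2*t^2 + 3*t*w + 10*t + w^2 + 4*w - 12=2*t^2 + t*(3*w + 17) + w^2 + 7*w - 30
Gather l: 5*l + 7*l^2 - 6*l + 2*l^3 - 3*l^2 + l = 2*l^3 + 4*l^2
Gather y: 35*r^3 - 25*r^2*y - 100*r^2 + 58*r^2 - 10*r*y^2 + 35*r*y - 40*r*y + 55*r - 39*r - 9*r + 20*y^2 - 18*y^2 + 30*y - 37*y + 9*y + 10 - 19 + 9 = 35*r^3 - 42*r^2 + 7*r + y^2*(2 - 10*r) + y*(-25*r^2 - 5*r + 2)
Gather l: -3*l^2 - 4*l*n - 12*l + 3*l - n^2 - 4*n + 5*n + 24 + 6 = -3*l^2 + l*(-4*n - 9) - n^2 + n + 30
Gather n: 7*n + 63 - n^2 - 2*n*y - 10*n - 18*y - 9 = -n^2 + n*(-2*y - 3) - 18*y + 54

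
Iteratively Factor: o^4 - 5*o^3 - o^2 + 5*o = (o - 5)*(o^3 - o) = (o - 5)*(o + 1)*(o^2 - o) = (o - 5)*(o - 1)*(o + 1)*(o)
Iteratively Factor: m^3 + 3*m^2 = (m)*(m^2 + 3*m) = m*(m + 3)*(m)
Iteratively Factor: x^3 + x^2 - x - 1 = (x - 1)*(x^2 + 2*x + 1) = (x - 1)*(x + 1)*(x + 1)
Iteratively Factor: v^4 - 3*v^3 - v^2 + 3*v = (v)*(v^3 - 3*v^2 - v + 3) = v*(v + 1)*(v^2 - 4*v + 3) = v*(v - 3)*(v + 1)*(v - 1)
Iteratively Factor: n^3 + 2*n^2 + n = (n)*(n^2 + 2*n + 1) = n*(n + 1)*(n + 1)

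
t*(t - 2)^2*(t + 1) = t^4 - 3*t^3 + 4*t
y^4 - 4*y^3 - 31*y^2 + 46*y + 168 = (y - 7)*(y - 3)*(y + 2)*(y + 4)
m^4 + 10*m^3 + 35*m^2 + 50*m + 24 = (m + 1)*(m + 2)*(m + 3)*(m + 4)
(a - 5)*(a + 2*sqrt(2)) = a^2 - 5*a + 2*sqrt(2)*a - 10*sqrt(2)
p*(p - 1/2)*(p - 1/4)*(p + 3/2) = p^4 + 3*p^3/4 - p^2 + 3*p/16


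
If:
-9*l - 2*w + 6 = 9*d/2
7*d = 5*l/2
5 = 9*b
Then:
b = 5/9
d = 20/99 - 20*w/297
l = 56/99 - 56*w/297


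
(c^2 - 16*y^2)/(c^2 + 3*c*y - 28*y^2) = (c + 4*y)/(c + 7*y)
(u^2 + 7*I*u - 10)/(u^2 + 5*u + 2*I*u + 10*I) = (u + 5*I)/(u + 5)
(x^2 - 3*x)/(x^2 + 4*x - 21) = x/(x + 7)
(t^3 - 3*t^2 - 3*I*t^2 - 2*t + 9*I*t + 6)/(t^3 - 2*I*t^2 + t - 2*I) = (t - 3)/(t + I)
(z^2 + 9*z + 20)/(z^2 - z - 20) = (z + 5)/(z - 5)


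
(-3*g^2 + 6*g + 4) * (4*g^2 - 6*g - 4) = -12*g^4 + 42*g^3 - 8*g^2 - 48*g - 16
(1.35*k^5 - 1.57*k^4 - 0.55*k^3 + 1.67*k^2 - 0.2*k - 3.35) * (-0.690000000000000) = -0.9315*k^5 + 1.0833*k^4 + 0.3795*k^3 - 1.1523*k^2 + 0.138*k + 2.3115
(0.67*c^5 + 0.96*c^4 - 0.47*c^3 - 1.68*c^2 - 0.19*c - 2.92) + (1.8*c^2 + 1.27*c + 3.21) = 0.67*c^5 + 0.96*c^4 - 0.47*c^3 + 0.12*c^2 + 1.08*c + 0.29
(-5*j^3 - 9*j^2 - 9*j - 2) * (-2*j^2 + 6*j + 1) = 10*j^5 - 12*j^4 - 41*j^3 - 59*j^2 - 21*j - 2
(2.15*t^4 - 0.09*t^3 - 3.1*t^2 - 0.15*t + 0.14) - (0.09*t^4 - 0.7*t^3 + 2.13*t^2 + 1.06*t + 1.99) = 2.06*t^4 + 0.61*t^3 - 5.23*t^2 - 1.21*t - 1.85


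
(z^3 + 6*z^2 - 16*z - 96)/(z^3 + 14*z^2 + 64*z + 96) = (z - 4)/(z + 4)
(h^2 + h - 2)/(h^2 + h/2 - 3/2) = 2*(h + 2)/(2*h + 3)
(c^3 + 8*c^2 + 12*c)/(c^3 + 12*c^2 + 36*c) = (c + 2)/(c + 6)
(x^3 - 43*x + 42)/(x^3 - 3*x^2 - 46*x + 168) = (x - 1)/(x - 4)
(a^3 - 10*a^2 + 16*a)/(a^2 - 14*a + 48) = a*(a - 2)/(a - 6)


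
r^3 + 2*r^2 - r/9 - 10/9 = (r - 2/3)*(r + 1)*(r + 5/3)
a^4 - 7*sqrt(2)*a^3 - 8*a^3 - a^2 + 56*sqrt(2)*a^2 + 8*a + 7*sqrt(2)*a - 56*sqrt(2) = (a - 8)*(a - 1)*(a + 1)*(a - 7*sqrt(2))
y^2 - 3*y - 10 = (y - 5)*(y + 2)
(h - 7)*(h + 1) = h^2 - 6*h - 7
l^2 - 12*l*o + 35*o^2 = (l - 7*o)*(l - 5*o)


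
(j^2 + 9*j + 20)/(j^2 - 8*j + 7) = (j^2 + 9*j + 20)/(j^2 - 8*j + 7)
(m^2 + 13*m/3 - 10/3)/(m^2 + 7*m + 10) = (m - 2/3)/(m + 2)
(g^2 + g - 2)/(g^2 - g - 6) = (g - 1)/(g - 3)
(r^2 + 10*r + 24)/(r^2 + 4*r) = (r + 6)/r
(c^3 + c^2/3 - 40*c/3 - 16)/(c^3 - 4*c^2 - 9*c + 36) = (c + 4/3)/(c - 3)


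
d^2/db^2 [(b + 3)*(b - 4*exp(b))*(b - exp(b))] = -5*b^2*exp(b) + 16*b*exp(2*b) - 35*b*exp(b) + 6*b + 64*exp(2*b) - 40*exp(b) + 6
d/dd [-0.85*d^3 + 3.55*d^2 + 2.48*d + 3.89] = -2.55*d^2 + 7.1*d + 2.48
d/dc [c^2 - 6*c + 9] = 2*c - 6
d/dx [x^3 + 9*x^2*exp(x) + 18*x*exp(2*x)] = 9*x^2*exp(x) + 3*x^2 + 36*x*exp(2*x) + 18*x*exp(x) + 18*exp(2*x)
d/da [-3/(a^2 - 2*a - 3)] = 6*(a - 1)/(-a^2 + 2*a + 3)^2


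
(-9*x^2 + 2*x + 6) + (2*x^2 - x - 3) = -7*x^2 + x + 3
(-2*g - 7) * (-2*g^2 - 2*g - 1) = 4*g^3 + 18*g^2 + 16*g + 7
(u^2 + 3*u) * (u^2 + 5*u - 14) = u^4 + 8*u^3 + u^2 - 42*u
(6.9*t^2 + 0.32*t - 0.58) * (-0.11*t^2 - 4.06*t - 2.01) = -0.759*t^4 - 28.0492*t^3 - 15.1044*t^2 + 1.7116*t + 1.1658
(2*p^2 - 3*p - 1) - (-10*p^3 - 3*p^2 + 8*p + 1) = 10*p^3 + 5*p^2 - 11*p - 2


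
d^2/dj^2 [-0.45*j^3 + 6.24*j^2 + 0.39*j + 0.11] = 12.48 - 2.7*j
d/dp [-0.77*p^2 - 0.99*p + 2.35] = -1.54*p - 0.99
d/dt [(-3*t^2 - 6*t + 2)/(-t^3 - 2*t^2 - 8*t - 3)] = (-3*t^4 - 12*t^3 + 18*t^2 + 26*t + 34)/(t^6 + 4*t^5 + 20*t^4 + 38*t^3 + 76*t^2 + 48*t + 9)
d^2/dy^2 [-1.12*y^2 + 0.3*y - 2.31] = -2.24000000000000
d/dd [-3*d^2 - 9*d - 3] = -6*d - 9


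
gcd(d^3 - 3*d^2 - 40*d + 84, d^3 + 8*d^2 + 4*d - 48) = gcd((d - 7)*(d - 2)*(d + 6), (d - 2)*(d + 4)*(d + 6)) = d^2 + 4*d - 12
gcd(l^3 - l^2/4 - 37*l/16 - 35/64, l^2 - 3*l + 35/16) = l - 7/4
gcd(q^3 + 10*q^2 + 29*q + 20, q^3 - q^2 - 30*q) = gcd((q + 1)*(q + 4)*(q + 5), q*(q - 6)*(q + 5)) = q + 5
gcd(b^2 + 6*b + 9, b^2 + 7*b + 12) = b + 3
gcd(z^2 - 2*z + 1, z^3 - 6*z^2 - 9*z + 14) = z - 1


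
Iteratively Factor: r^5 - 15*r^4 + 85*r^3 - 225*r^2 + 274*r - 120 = (r - 2)*(r^4 - 13*r^3 + 59*r^2 - 107*r + 60) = (r - 4)*(r - 2)*(r^3 - 9*r^2 + 23*r - 15) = (r - 4)*(r - 2)*(r - 1)*(r^2 - 8*r + 15) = (r - 5)*(r - 4)*(r - 2)*(r - 1)*(r - 3)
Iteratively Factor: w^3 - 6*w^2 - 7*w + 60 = (w + 3)*(w^2 - 9*w + 20) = (w - 4)*(w + 3)*(w - 5)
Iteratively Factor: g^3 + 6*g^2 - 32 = (g - 2)*(g^2 + 8*g + 16) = (g - 2)*(g + 4)*(g + 4)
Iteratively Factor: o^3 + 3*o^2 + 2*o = (o)*(o^2 + 3*o + 2) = o*(o + 2)*(o + 1)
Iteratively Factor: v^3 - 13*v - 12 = (v + 1)*(v^2 - v - 12) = (v - 4)*(v + 1)*(v + 3)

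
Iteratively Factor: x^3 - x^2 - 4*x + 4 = (x - 1)*(x^2 - 4) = (x - 1)*(x + 2)*(x - 2)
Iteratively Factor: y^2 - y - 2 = (y - 2)*(y + 1)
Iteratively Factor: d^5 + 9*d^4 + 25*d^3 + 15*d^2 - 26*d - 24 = (d + 4)*(d^4 + 5*d^3 + 5*d^2 - 5*d - 6) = (d - 1)*(d + 4)*(d^3 + 6*d^2 + 11*d + 6) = (d - 1)*(d + 2)*(d + 4)*(d^2 + 4*d + 3) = (d - 1)*(d + 1)*(d + 2)*(d + 4)*(d + 3)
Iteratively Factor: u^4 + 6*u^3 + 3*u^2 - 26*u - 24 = (u + 4)*(u^3 + 2*u^2 - 5*u - 6) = (u + 1)*(u + 4)*(u^2 + u - 6) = (u + 1)*(u + 3)*(u + 4)*(u - 2)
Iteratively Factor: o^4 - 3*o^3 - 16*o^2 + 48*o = (o + 4)*(o^3 - 7*o^2 + 12*o) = (o - 4)*(o + 4)*(o^2 - 3*o) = o*(o - 4)*(o + 4)*(o - 3)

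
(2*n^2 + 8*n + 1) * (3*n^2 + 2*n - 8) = 6*n^4 + 28*n^3 + 3*n^2 - 62*n - 8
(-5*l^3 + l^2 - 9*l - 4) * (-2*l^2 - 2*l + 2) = 10*l^5 + 8*l^4 + 6*l^3 + 28*l^2 - 10*l - 8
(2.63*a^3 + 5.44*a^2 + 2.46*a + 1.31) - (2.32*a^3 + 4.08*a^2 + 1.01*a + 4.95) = 0.31*a^3 + 1.36*a^2 + 1.45*a - 3.64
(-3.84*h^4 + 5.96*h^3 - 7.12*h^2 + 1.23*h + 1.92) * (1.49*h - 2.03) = -5.7216*h^5 + 16.6756*h^4 - 22.7076*h^3 + 16.2863*h^2 + 0.3639*h - 3.8976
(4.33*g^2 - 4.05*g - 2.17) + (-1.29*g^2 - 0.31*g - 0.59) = 3.04*g^2 - 4.36*g - 2.76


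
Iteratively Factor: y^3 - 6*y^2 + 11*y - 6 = (y - 2)*(y^2 - 4*y + 3) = (y - 2)*(y - 1)*(y - 3)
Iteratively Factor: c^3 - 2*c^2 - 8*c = (c)*(c^2 - 2*c - 8) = c*(c - 4)*(c + 2)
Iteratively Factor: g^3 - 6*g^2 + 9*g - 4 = (g - 1)*(g^2 - 5*g + 4) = (g - 4)*(g - 1)*(g - 1)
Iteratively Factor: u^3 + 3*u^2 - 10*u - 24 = (u - 3)*(u^2 + 6*u + 8) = (u - 3)*(u + 2)*(u + 4)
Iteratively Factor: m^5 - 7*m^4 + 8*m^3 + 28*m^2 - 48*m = (m - 4)*(m^4 - 3*m^3 - 4*m^2 + 12*m) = m*(m - 4)*(m^3 - 3*m^2 - 4*m + 12) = m*(m - 4)*(m - 2)*(m^2 - m - 6) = m*(m - 4)*(m - 2)*(m + 2)*(m - 3)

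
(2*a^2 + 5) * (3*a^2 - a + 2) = 6*a^4 - 2*a^3 + 19*a^2 - 5*a + 10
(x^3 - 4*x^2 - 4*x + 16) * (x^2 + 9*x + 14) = x^5 + 5*x^4 - 26*x^3 - 76*x^2 + 88*x + 224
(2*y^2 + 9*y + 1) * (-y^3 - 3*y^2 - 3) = -2*y^5 - 15*y^4 - 28*y^3 - 9*y^2 - 27*y - 3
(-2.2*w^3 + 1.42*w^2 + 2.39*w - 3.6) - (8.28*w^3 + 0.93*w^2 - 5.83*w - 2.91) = -10.48*w^3 + 0.49*w^2 + 8.22*w - 0.69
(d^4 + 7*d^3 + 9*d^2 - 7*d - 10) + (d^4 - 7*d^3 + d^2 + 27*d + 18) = 2*d^4 + 10*d^2 + 20*d + 8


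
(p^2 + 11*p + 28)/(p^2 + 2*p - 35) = (p + 4)/(p - 5)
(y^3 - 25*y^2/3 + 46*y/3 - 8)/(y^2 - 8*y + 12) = (3*y^2 - 7*y + 4)/(3*(y - 2))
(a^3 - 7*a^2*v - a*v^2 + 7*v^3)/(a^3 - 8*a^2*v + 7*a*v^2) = (a + v)/a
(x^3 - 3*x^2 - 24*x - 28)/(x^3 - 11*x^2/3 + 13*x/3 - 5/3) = 3*(x^3 - 3*x^2 - 24*x - 28)/(3*x^3 - 11*x^2 + 13*x - 5)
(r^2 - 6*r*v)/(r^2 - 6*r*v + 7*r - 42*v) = r/(r + 7)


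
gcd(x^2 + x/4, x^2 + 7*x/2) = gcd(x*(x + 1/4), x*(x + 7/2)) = x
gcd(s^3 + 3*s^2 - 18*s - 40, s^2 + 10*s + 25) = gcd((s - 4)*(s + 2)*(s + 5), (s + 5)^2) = s + 5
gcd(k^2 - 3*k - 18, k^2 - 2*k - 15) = k + 3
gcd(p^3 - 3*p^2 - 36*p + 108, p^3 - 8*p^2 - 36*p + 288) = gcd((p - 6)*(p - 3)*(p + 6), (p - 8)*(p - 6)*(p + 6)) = p^2 - 36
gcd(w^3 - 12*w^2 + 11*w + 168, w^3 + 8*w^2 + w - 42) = w + 3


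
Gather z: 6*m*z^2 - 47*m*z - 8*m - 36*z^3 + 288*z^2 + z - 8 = -8*m - 36*z^3 + z^2*(6*m + 288) + z*(1 - 47*m) - 8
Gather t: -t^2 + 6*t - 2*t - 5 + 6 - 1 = -t^2 + 4*t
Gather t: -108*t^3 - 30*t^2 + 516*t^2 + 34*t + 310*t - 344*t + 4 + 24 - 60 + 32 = -108*t^3 + 486*t^2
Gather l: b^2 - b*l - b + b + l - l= b^2 - b*l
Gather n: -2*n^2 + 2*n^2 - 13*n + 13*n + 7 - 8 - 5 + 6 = 0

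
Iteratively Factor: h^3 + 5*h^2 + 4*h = (h + 1)*(h^2 + 4*h) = h*(h + 1)*(h + 4)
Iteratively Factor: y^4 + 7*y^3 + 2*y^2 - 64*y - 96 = (y + 2)*(y^3 + 5*y^2 - 8*y - 48) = (y + 2)*(y + 4)*(y^2 + y - 12) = (y - 3)*(y + 2)*(y + 4)*(y + 4)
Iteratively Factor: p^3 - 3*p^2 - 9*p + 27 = (p - 3)*(p^2 - 9) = (p - 3)^2*(p + 3)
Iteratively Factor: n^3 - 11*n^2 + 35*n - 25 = (n - 5)*(n^2 - 6*n + 5) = (n - 5)*(n - 1)*(n - 5)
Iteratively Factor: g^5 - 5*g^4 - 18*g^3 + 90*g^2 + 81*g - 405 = (g - 5)*(g^4 - 18*g^2 + 81) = (g - 5)*(g - 3)*(g^3 + 3*g^2 - 9*g - 27) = (g - 5)*(g - 3)*(g + 3)*(g^2 - 9) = (g - 5)*(g - 3)^2*(g + 3)*(g + 3)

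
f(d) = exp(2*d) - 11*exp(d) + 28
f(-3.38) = 27.63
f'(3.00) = 585.92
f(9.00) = 65570863.21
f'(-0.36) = -6.70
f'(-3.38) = -0.37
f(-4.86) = 27.91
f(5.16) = 28445.45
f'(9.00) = 131230804.35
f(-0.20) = 19.66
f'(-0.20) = -7.67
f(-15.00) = 28.00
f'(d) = 2*exp(2*d) - 11*exp(d)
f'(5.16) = 58750.71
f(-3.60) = 27.70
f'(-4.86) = -0.09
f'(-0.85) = -4.34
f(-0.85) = 23.48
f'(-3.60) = -0.30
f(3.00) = 210.49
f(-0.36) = 20.81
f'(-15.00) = 0.00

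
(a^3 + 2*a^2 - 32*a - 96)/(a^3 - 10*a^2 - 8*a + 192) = (a + 4)/(a - 8)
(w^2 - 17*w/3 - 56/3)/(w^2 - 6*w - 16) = (w + 7/3)/(w + 2)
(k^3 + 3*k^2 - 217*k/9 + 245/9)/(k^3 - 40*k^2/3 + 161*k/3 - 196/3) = (3*k^2 + 16*k - 35)/(3*(k^2 - 11*k + 28))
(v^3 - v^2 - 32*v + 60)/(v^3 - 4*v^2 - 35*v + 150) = (v - 2)/(v - 5)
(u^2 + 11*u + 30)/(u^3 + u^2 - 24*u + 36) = (u + 5)/(u^2 - 5*u + 6)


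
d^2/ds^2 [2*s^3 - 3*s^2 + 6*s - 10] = 12*s - 6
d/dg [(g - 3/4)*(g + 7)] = 2*g + 25/4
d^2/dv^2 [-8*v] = 0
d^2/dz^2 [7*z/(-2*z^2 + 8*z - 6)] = 7*(-4*z*(z - 2)^2 + (3*z - 4)*(z^2 - 4*z + 3))/(z^2 - 4*z + 3)^3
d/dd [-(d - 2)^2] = 4 - 2*d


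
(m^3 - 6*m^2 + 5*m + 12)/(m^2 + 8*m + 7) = (m^2 - 7*m + 12)/(m + 7)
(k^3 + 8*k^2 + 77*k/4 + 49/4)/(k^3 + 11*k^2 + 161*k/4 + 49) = (k + 1)/(k + 4)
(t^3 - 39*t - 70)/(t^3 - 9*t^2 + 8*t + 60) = (t^2 - 2*t - 35)/(t^2 - 11*t + 30)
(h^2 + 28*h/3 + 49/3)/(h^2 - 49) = (h + 7/3)/(h - 7)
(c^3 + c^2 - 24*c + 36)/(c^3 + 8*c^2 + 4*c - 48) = (c - 3)/(c + 4)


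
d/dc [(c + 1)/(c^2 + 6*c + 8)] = (c^2 + 6*c - 2*(c + 1)*(c + 3) + 8)/(c^2 + 6*c + 8)^2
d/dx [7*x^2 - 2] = 14*x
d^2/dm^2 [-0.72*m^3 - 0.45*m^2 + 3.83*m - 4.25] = -4.32*m - 0.9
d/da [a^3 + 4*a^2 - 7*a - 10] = 3*a^2 + 8*a - 7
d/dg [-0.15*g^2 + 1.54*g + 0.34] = 1.54 - 0.3*g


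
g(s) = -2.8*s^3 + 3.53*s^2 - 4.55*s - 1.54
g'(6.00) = -264.59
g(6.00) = -506.56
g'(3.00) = -58.97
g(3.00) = -59.02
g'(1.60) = -14.76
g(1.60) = -11.25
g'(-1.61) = -37.69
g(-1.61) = 26.62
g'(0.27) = -3.26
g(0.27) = -2.57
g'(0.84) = -4.55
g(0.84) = -4.53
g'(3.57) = -86.40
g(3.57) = -100.19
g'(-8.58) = -683.50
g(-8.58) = 2065.93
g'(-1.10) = -22.48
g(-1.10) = 11.46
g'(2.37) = -35.00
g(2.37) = -29.77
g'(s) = -8.4*s^2 + 7.06*s - 4.55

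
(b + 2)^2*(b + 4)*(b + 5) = b^4 + 13*b^3 + 60*b^2 + 116*b + 80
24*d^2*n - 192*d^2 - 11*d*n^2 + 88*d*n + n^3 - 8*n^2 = (-8*d + n)*(-3*d + n)*(n - 8)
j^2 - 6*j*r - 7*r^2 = (j - 7*r)*(j + r)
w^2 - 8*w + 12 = (w - 6)*(w - 2)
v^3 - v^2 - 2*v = v*(v - 2)*(v + 1)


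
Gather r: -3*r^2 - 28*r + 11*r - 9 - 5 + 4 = -3*r^2 - 17*r - 10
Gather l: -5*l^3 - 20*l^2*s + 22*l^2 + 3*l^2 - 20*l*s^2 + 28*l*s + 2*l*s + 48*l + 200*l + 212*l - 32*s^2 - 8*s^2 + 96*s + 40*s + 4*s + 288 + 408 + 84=-5*l^3 + l^2*(25 - 20*s) + l*(-20*s^2 + 30*s + 460) - 40*s^2 + 140*s + 780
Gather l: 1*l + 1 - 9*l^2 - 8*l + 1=-9*l^2 - 7*l + 2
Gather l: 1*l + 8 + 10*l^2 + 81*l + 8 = 10*l^2 + 82*l + 16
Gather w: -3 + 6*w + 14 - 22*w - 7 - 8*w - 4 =-24*w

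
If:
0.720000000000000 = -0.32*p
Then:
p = -2.25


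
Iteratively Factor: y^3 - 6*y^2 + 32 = (y - 4)*(y^2 - 2*y - 8) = (y - 4)*(y + 2)*(y - 4)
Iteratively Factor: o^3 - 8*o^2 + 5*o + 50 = (o + 2)*(o^2 - 10*o + 25) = (o - 5)*(o + 2)*(o - 5)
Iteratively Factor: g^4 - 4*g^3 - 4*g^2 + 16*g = (g - 2)*(g^3 - 2*g^2 - 8*g) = (g - 2)*(g + 2)*(g^2 - 4*g) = g*(g - 2)*(g + 2)*(g - 4)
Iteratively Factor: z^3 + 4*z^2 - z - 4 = (z + 4)*(z^2 - 1) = (z + 1)*(z + 4)*(z - 1)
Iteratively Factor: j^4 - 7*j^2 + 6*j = (j - 2)*(j^3 + 2*j^2 - 3*j) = (j - 2)*(j + 3)*(j^2 - j) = j*(j - 2)*(j + 3)*(j - 1)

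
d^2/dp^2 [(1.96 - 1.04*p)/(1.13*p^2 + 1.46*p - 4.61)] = (-(1.04*p - 1.96)*(2.26*p + 1.46)*(4.52*p + 2.92) + (7.0512*p - 1.3928)*(1.13*p^2 + 1.46*p - 4.61))/(1.13*p^2 + 1.46*p - 4.61)^3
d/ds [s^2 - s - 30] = 2*s - 1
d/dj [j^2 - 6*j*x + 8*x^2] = 2*j - 6*x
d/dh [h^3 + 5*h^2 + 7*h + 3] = 3*h^2 + 10*h + 7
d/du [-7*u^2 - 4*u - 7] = -14*u - 4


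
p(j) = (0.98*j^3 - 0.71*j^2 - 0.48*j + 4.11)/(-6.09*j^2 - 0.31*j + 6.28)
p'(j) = (12.18*j + 0.31)*(0.98*j^3 - 0.71*j^2 - 0.48*j + 4.11)/(-6.09*j^2 - 0.31*j + 6.28)^2 + (2.94*j^2 - 1.42*j - 0.48)/(-6.09*j^2 - 0.31*j + 6.28)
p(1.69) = -0.52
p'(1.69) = 0.45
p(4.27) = -0.62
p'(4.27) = -0.14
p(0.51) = 0.84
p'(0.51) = 1.11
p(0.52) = 0.85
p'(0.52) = 1.17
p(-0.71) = 1.09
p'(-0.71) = -2.07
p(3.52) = -0.52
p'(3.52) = -0.12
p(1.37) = -0.83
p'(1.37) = 1.98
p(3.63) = -0.53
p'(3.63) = -0.13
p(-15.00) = 2.54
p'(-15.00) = -0.16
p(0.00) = 0.65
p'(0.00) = -0.04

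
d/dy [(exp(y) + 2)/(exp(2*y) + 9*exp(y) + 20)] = (-(exp(y) + 2)*(2*exp(y) + 9) + exp(2*y) + 9*exp(y) + 20)*exp(y)/(exp(2*y) + 9*exp(y) + 20)^2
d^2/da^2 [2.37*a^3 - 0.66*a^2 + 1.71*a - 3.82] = 14.22*a - 1.32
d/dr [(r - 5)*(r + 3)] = 2*r - 2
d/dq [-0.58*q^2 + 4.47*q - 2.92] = 4.47 - 1.16*q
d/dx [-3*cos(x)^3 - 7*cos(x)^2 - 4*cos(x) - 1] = (9*cos(x)^2 + 14*cos(x) + 4)*sin(x)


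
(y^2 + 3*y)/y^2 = (y + 3)/y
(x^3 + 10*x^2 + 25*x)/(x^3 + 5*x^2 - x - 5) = x*(x + 5)/(x^2 - 1)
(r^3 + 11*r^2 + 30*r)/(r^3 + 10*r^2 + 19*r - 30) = r/(r - 1)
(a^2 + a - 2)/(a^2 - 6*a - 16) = (a - 1)/(a - 8)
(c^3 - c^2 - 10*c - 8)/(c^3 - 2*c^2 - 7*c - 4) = (c + 2)/(c + 1)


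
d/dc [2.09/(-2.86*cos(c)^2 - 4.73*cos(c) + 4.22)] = -(11.9548*cos(c) + 9.8857)*sin(c)/(2.86*cos(c)^2 + 4.73*cos(c) - 4.22)^2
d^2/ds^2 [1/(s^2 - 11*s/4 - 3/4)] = 8*(16*s^2 - 44*s - (8*s - 11)^2 - 12)/(-4*s^2 + 11*s + 3)^3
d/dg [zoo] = 0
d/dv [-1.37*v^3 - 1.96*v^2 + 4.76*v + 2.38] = -4.11*v^2 - 3.92*v + 4.76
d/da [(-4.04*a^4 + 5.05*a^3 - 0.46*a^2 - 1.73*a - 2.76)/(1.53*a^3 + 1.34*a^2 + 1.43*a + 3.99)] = (-6.1812*a^6 - 10.8272*a^5 - 9.8608*a^4 - 44.7416*a^3 + 74.7773*a^2 + 3.726*a - 2.9559)/(2.3409*a^6 + 4.1004*a^5 + 6.1714*a^4 + 16.0418*a^3 + 12.7381*a^2 + 11.4114*a + 15.9201)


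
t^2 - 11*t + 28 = (t - 7)*(t - 4)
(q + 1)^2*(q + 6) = q^3 + 8*q^2 + 13*q + 6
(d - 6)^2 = d^2 - 12*d + 36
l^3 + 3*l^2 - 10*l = l*(l - 2)*(l + 5)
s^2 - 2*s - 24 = (s - 6)*(s + 4)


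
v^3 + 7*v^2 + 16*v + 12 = (v + 2)^2*(v + 3)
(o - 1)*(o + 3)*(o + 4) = o^3 + 6*o^2 + 5*o - 12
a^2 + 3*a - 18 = (a - 3)*(a + 6)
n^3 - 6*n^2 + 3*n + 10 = (n - 5)*(n - 2)*(n + 1)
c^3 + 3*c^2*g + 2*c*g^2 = c*(c + g)*(c + 2*g)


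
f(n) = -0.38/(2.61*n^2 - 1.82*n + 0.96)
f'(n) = -0.38*(1.82 - 5.22*n)/(2.61*n^2 - 1.82*n + 0.96)^2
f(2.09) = -0.04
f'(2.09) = 0.05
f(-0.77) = -0.10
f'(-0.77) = -0.15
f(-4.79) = -0.01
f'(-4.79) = -0.00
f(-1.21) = -0.05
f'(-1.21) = -0.06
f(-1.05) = -0.07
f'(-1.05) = -0.08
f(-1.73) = -0.03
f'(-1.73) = -0.03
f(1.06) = -0.19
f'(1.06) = 0.37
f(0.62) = -0.46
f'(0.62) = 0.77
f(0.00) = -0.40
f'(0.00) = -0.75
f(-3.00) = -0.01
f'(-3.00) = -0.01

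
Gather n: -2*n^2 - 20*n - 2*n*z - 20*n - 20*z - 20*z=-2*n^2 + n*(-2*z - 40) - 40*z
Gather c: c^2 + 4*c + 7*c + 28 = c^2 + 11*c + 28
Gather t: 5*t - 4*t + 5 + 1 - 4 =t + 2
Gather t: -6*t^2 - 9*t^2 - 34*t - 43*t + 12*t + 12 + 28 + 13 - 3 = -15*t^2 - 65*t + 50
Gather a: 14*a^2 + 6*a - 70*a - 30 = 14*a^2 - 64*a - 30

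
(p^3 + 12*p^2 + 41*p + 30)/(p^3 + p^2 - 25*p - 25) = (p + 6)/(p - 5)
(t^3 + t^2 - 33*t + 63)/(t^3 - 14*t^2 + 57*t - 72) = (t + 7)/(t - 8)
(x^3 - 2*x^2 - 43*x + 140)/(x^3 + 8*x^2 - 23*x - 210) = (x - 4)/(x + 6)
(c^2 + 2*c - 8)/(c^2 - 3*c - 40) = (-c^2 - 2*c + 8)/(-c^2 + 3*c + 40)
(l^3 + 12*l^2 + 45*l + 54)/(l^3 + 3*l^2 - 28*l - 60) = (l^2 + 6*l + 9)/(l^2 - 3*l - 10)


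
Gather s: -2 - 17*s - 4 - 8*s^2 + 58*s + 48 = -8*s^2 + 41*s + 42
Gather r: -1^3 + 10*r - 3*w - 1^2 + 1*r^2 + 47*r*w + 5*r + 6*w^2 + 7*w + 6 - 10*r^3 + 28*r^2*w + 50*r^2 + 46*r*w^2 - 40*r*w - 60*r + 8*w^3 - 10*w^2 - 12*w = -10*r^3 + r^2*(28*w + 51) + r*(46*w^2 + 7*w - 45) + 8*w^3 - 4*w^2 - 8*w + 4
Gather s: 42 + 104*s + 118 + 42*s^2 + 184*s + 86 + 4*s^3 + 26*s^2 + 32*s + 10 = 4*s^3 + 68*s^2 + 320*s + 256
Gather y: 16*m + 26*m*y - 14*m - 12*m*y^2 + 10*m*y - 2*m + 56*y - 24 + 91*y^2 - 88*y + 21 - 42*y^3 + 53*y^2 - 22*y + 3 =-42*y^3 + y^2*(144 - 12*m) + y*(36*m - 54)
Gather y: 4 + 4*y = 4*y + 4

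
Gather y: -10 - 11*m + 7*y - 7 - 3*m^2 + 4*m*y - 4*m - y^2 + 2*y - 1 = -3*m^2 - 15*m - y^2 + y*(4*m + 9) - 18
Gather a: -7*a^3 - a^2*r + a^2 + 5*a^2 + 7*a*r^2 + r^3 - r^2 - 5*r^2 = -7*a^3 + a^2*(6 - r) + 7*a*r^2 + r^3 - 6*r^2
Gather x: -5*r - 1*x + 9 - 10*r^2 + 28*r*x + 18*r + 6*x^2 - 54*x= -10*r^2 + 13*r + 6*x^2 + x*(28*r - 55) + 9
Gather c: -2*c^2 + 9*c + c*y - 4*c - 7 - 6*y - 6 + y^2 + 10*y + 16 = -2*c^2 + c*(y + 5) + y^2 + 4*y + 3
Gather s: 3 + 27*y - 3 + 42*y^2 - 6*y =42*y^2 + 21*y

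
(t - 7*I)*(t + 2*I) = t^2 - 5*I*t + 14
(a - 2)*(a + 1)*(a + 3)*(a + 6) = a^4 + 8*a^3 + 7*a^2 - 36*a - 36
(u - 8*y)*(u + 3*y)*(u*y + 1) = u^3*y - 5*u^2*y^2 + u^2 - 24*u*y^3 - 5*u*y - 24*y^2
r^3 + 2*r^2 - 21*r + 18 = (r - 3)*(r - 1)*(r + 6)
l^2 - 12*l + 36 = (l - 6)^2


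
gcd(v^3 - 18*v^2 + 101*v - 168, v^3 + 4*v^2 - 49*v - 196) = v - 7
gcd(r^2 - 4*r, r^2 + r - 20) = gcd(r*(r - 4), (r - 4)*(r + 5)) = r - 4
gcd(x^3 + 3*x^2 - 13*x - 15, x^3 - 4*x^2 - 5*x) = x + 1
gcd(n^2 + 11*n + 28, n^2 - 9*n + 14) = 1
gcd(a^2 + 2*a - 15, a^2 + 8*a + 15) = a + 5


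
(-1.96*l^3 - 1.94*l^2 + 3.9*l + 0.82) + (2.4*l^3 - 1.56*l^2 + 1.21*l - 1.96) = 0.44*l^3 - 3.5*l^2 + 5.11*l - 1.14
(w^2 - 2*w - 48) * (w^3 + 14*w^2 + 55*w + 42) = w^5 + 12*w^4 - 21*w^3 - 740*w^2 - 2724*w - 2016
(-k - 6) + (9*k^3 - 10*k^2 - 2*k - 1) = 9*k^3 - 10*k^2 - 3*k - 7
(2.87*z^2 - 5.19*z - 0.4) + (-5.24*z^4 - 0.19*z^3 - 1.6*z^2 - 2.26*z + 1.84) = -5.24*z^4 - 0.19*z^3 + 1.27*z^2 - 7.45*z + 1.44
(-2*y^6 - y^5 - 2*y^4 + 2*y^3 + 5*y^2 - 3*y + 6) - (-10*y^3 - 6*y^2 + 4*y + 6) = -2*y^6 - y^5 - 2*y^4 + 12*y^3 + 11*y^2 - 7*y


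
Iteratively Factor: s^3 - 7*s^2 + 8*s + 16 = (s - 4)*(s^2 - 3*s - 4) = (s - 4)*(s + 1)*(s - 4)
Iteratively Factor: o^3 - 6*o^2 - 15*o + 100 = (o - 5)*(o^2 - o - 20) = (o - 5)^2*(o + 4)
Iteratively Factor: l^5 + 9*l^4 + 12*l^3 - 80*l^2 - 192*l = (l + 4)*(l^4 + 5*l^3 - 8*l^2 - 48*l) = (l + 4)^2*(l^3 + l^2 - 12*l) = l*(l + 4)^2*(l^2 + l - 12) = l*(l + 4)^3*(l - 3)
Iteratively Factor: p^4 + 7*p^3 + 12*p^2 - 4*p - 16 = (p + 2)*(p^3 + 5*p^2 + 2*p - 8) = (p - 1)*(p + 2)*(p^2 + 6*p + 8) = (p - 1)*(p + 2)^2*(p + 4)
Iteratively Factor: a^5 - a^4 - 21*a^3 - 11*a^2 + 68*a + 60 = (a - 5)*(a^4 + 4*a^3 - a^2 - 16*a - 12) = (a - 5)*(a + 1)*(a^3 + 3*a^2 - 4*a - 12) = (a - 5)*(a + 1)*(a + 2)*(a^2 + a - 6) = (a - 5)*(a + 1)*(a + 2)*(a + 3)*(a - 2)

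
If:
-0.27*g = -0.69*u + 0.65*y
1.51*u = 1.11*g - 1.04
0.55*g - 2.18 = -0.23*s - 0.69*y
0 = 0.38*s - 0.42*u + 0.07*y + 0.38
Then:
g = 3.14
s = 0.72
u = 1.62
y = 0.42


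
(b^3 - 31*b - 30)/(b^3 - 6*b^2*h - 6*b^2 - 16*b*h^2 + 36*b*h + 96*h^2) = (b^2 + 6*b + 5)/(b^2 - 6*b*h - 16*h^2)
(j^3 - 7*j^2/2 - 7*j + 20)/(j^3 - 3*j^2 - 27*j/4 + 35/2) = 2*(j - 4)/(2*j - 7)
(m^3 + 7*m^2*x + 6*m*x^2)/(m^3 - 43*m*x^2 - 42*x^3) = m/(m - 7*x)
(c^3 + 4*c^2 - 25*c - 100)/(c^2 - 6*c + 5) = (c^2 + 9*c + 20)/(c - 1)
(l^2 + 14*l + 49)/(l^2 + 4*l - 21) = (l + 7)/(l - 3)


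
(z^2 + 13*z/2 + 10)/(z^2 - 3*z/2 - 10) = (z + 4)/(z - 4)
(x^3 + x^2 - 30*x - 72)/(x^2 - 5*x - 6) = (x^2 + 7*x + 12)/(x + 1)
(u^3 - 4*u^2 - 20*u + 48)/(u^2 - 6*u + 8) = (u^2 - 2*u - 24)/(u - 4)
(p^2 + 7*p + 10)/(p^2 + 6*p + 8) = (p + 5)/(p + 4)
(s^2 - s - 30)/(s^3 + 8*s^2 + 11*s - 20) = (s - 6)/(s^2 + 3*s - 4)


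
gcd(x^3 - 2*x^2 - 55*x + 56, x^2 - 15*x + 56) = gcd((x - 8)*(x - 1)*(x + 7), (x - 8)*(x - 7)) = x - 8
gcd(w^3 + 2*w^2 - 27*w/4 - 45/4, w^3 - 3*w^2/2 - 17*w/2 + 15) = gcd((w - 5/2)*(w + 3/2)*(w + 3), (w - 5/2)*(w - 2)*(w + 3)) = w^2 + w/2 - 15/2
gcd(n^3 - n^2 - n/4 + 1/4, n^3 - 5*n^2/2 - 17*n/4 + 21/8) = n - 1/2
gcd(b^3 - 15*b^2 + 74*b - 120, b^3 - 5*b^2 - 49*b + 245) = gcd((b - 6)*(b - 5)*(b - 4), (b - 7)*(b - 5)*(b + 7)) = b - 5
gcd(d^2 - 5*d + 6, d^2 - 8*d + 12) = d - 2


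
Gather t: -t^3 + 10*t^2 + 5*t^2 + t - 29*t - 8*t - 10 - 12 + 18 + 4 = -t^3 + 15*t^2 - 36*t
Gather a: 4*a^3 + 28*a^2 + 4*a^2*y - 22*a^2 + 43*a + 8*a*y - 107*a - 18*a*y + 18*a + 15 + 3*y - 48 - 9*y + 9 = 4*a^3 + a^2*(4*y + 6) + a*(-10*y - 46) - 6*y - 24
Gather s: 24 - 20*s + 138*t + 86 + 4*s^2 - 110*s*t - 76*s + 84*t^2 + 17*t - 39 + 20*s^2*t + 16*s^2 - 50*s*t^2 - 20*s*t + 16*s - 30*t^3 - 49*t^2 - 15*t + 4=s^2*(20*t + 20) + s*(-50*t^2 - 130*t - 80) - 30*t^3 + 35*t^2 + 140*t + 75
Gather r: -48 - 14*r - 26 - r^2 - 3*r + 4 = -r^2 - 17*r - 70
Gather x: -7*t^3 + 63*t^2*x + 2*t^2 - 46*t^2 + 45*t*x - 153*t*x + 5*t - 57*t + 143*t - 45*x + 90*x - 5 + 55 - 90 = -7*t^3 - 44*t^2 + 91*t + x*(63*t^2 - 108*t + 45) - 40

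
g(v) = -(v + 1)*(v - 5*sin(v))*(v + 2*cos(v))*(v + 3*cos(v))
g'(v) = -(1 - 3*sin(v))*(v + 1)*(v - 5*sin(v))*(v + 2*cos(v)) - (1 - 2*sin(v))*(v + 1)*(v - 5*sin(v))*(v + 3*cos(v)) - (1 - 5*cos(v))*(v + 1)*(v + 2*cos(v))*(v + 3*cos(v)) - (v - 5*sin(v))*(v + 2*cos(v))*(v + 3*cos(v)) = (v + 1)*(v - 5*sin(v))*(v + 2*cos(v))*(3*sin(v) - 1) + (v + 1)*(v - 5*sin(v))*(v + 3*cos(v))*(2*sin(v) - 1) + (v + 1)*(v + 2*cos(v))*(v + 3*cos(v))*(5*cos(v) - 1) - (v - 5*sin(v))*(v + 2*cos(v))*(v + 3*cos(v))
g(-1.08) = -0.01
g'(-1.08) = 0.27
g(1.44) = 26.73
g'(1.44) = -35.96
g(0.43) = 16.79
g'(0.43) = 47.62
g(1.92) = 8.96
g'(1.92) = -30.28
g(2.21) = 2.47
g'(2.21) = -14.45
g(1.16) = 34.16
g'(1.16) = -14.14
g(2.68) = 0.01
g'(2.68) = 0.61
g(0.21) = 6.86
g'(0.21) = 40.39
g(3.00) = -0.28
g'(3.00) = -6.39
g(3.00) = -0.28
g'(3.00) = -6.39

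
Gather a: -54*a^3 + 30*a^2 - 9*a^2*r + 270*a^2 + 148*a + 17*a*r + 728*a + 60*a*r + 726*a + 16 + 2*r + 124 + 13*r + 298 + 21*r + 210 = -54*a^3 + a^2*(300 - 9*r) + a*(77*r + 1602) + 36*r + 648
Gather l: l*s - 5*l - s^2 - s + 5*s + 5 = l*(s - 5) - s^2 + 4*s + 5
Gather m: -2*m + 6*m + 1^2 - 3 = 4*m - 2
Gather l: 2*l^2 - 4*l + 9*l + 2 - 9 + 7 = 2*l^2 + 5*l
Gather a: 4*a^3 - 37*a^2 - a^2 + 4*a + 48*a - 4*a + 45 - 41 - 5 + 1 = 4*a^3 - 38*a^2 + 48*a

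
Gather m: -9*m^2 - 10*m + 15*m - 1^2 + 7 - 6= -9*m^2 + 5*m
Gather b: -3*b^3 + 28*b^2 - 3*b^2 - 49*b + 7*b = -3*b^3 + 25*b^2 - 42*b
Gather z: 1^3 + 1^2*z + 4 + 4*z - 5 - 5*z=0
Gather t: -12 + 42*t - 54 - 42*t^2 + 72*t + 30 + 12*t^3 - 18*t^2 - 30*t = 12*t^3 - 60*t^2 + 84*t - 36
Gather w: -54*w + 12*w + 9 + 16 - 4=21 - 42*w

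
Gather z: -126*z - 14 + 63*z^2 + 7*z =63*z^2 - 119*z - 14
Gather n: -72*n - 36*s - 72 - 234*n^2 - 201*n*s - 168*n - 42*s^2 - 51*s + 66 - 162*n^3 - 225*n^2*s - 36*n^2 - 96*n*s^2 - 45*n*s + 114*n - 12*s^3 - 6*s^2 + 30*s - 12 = -162*n^3 + n^2*(-225*s - 270) + n*(-96*s^2 - 246*s - 126) - 12*s^3 - 48*s^2 - 57*s - 18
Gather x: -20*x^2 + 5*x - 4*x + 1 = -20*x^2 + x + 1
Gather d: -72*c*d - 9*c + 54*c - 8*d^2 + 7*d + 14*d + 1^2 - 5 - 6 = 45*c - 8*d^2 + d*(21 - 72*c) - 10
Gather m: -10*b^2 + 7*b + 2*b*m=-10*b^2 + 2*b*m + 7*b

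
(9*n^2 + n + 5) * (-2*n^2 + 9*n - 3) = -18*n^4 + 79*n^3 - 28*n^2 + 42*n - 15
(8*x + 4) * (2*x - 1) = 16*x^2 - 4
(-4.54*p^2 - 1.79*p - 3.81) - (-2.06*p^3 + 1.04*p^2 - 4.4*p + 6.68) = 2.06*p^3 - 5.58*p^2 + 2.61*p - 10.49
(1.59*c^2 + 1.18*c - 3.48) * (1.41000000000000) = 2.2419*c^2 + 1.6638*c - 4.9068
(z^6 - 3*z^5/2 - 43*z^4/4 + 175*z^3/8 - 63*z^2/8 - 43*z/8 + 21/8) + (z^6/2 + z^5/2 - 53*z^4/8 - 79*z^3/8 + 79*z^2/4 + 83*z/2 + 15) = 3*z^6/2 - z^5 - 139*z^4/8 + 12*z^3 + 95*z^2/8 + 289*z/8 + 141/8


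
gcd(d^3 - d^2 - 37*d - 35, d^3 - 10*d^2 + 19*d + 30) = d + 1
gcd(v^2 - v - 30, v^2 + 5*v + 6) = 1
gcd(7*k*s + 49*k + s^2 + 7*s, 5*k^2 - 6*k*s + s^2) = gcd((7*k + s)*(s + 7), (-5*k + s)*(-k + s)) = 1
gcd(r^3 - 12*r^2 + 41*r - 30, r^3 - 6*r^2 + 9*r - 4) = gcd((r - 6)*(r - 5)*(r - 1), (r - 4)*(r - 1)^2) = r - 1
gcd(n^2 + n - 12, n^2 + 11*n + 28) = n + 4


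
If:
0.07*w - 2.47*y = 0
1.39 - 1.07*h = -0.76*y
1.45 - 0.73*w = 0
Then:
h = 1.34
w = 1.99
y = 0.06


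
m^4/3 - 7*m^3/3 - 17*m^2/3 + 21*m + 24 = (m/3 + 1)*(m - 8)*(m - 3)*(m + 1)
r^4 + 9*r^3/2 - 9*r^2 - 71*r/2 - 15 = (r - 3)*(r + 1/2)*(r + 2)*(r + 5)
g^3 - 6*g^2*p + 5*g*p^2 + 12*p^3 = (g - 4*p)*(g - 3*p)*(g + p)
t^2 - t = t*(t - 1)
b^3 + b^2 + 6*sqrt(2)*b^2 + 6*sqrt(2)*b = b*(b + 1)*(b + 6*sqrt(2))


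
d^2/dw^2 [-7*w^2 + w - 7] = -14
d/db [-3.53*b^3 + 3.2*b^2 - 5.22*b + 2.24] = -10.59*b^2 + 6.4*b - 5.22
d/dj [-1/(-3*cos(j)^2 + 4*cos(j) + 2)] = 2*(3*cos(j) - 2)*sin(j)/(-3*cos(j)^2 + 4*cos(j) + 2)^2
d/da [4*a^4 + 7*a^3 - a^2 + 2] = a*(16*a^2 + 21*a - 2)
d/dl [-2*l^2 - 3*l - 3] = -4*l - 3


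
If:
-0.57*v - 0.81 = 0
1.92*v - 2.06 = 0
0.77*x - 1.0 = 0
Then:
No Solution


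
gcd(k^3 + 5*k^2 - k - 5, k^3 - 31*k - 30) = k^2 + 6*k + 5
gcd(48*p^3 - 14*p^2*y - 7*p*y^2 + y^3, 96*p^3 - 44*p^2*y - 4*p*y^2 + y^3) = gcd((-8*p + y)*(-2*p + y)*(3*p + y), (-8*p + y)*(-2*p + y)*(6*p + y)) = 16*p^2 - 10*p*y + y^2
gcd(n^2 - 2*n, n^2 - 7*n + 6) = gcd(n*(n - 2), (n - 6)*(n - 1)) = 1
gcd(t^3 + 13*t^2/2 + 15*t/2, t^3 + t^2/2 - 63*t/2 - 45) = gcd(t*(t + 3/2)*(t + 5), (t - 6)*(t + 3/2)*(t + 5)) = t^2 + 13*t/2 + 15/2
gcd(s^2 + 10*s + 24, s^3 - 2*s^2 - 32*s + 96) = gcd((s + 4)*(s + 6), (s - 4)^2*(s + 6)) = s + 6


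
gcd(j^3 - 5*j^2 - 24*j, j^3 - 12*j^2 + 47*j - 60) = 1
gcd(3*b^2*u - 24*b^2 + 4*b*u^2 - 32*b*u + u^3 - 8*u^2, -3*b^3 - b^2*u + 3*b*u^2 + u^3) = 3*b^2 + 4*b*u + u^2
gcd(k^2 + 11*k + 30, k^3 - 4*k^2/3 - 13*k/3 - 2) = 1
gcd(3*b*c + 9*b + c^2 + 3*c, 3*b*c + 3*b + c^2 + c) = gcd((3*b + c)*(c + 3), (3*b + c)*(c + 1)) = 3*b + c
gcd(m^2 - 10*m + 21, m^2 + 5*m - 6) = 1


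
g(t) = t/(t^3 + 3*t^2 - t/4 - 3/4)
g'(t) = t*(-3*t^2 - 6*t + 1/4)/(t^3 + 3*t^2 - t/4 - 3/4)^2 + 1/(t^3 + 3*t^2 - t/4 - 3/4)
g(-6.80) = 0.04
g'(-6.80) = 0.02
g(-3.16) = 2.03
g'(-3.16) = 13.35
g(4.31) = 0.03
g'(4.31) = -0.01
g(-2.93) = -5.02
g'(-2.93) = 69.92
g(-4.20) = 0.20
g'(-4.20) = 0.22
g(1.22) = 0.23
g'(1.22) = -0.32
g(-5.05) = 0.10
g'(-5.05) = 0.07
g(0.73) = 0.69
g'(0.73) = -2.81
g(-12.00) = 0.01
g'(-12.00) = 0.00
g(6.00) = 0.02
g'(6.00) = -0.00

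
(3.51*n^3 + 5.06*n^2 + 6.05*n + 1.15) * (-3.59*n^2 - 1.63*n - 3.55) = -12.6009*n^5 - 23.8867*n^4 - 42.4278*n^3 - 31.953*n^2 - 23.352*n - 4.0825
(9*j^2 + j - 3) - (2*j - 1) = 9*j^2 - j - 2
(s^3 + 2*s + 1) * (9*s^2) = 9*s^5 + 18*s^3 + 9*s^2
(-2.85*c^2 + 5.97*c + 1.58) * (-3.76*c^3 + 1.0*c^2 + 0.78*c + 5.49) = 10.716*c^5 - 25.2972*c^4 - 2.1938*c^3 - 9.4099*c^2 + 34.0077*c + 8.6742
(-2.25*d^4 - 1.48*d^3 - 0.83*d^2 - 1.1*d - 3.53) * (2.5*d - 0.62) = -5.625*d^5 - 2.305*d^4 - 1.1574*d^3 - 2.2354*d^2 - 8.143*d + 2.1886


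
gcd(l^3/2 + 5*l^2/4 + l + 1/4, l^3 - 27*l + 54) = 1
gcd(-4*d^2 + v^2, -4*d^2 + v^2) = -4*d^2 + v^2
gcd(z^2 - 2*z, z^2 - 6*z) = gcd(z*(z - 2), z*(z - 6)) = z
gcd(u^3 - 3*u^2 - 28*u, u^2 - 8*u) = u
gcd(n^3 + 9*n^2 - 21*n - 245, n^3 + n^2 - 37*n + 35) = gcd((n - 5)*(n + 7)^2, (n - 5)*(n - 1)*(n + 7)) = n^2 + 2*n - 35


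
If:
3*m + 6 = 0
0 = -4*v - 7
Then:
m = -2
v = -7/4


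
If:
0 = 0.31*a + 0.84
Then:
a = -2.71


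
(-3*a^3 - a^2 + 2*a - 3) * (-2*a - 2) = 6*a^4 + 8*a^3 - 2*a^2 + 2*a + 6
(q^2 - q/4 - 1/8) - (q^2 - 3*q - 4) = 11*q/4 + 31/8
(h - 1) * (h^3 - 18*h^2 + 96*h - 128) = h^4 - 19*h^3 + 114*h^2 - 224*h + 128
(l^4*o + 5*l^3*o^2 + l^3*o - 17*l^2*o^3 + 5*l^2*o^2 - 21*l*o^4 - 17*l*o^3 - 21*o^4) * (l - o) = l^5*o + 4*l^4*o^2 + l^4*o - 22*l^3*o^3 + 4*l^3*o^2 - 4*l^2*o^4 - 22*l^2*o^3 + 21*l*o^5 - 4*l*o^4 + 21*o^5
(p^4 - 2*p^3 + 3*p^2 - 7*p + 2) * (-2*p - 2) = -2*p^5 + 2*p^4 - 2*p^3 + 8*p^2 + 10*p - 4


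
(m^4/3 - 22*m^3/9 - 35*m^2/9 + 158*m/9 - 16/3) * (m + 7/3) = m^5/3 - 5*m^4/3 - 259*m^3/27 + 229*m^2/27 + 962*m/27 - 112/9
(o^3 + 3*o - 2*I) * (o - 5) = o^4 - 5*o^3 + 3*o^2 - 15*o - 2*I*o + 10*I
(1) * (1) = 1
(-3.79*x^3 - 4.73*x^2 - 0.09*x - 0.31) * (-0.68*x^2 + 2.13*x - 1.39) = 2.5772*x^5 - 4.8563*x^4 - 4.7456*x^3 + 6.5938*x^2 - 0.5352*x + 0.4309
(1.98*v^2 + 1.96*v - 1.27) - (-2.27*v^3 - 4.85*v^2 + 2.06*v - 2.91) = 2.27*v^3 + 6.83*v^2 - 0.1*v + 1.64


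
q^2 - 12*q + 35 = (q - 7)*(q - 5)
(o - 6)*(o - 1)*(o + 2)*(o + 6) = o^4 + o^3 - 38*o^2 - 36*o + 72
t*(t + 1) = t^2 + t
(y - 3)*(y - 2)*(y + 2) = y^3 - 3*y^2 - 4*y + 12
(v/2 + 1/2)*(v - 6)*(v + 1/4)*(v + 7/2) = v^4/2 - 5*v^3/8 - 191*v^2/16 - 215*v/16 - 21/8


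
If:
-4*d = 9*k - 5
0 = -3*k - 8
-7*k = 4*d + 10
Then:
No Solution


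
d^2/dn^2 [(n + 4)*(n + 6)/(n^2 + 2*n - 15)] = 2*(8*n^3 + 117*n^2 + 594*n + 981)/(n^6 + 6*n^5 - 33*n^4 - 172*n^3 + 495*n^2 + 1350*n - 3375)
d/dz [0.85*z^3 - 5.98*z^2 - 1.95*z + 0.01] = 2.55*z^2 - 11.96*z - 1.95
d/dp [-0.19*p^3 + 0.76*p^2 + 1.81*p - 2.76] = -0.57*p^2 + 1.52*p + 1.81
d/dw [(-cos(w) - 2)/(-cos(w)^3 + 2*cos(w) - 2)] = (3*cos(w)/2 + 3*cos(2*w) + cos(3*w)/2 - 3)*sin(w)/(cos(w)^3 - 2*cos(w) + 2)^2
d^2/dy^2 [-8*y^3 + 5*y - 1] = -48*y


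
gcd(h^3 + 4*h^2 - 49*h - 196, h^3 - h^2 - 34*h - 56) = h^2 - 3*h - 28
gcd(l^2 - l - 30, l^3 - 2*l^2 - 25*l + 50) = l + 5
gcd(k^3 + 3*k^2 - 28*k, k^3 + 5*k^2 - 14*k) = k^2 + 7*k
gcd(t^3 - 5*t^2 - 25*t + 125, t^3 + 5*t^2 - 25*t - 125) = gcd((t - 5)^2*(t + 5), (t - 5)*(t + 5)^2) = t^2 - 25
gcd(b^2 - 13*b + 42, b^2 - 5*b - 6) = b - 6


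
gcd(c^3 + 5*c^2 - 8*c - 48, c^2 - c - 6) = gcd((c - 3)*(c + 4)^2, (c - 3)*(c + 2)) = c - 3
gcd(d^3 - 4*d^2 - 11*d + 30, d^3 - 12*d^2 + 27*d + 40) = d - 5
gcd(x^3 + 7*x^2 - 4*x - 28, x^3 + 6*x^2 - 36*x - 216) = 1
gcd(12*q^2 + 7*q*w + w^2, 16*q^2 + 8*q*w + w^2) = 4*q + w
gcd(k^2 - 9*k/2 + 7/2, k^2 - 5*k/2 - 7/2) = k - 7/2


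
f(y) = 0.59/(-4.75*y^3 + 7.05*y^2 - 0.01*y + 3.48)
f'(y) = 0.59*(14.25*y^2 - 14.1*y + 0.01)/(-4.75*y^3 + 7.05*y^2 - 0.01*y + 3.48)^2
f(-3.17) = 0.00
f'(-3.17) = 0.00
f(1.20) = 0.11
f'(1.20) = 0.07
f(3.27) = -0.01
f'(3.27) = 0.01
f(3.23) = -0.01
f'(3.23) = 0.01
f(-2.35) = 0.01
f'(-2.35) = 0.01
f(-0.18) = 0.16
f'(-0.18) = 0.13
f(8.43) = -0.00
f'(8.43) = 0.00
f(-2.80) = 0.00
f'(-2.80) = 0.00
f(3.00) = -0.01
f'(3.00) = 0.01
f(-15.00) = 0.00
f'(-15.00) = 0.00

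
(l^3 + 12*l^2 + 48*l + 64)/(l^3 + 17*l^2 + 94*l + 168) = (l^2 + 8*l + 16)/(l^2 + 13*l + 42)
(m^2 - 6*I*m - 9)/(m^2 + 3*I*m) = (m^2 - 6*I*m - 9)/(m*(m + 3*I))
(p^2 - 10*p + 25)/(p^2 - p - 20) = (p - 5)/(p + 4)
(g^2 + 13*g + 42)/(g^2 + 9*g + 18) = (g + 7)/(g + 3)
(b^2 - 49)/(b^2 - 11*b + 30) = (b^2 - 49)/(b^2 - 11*b + 30)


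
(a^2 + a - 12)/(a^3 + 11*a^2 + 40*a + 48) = (a - 3)/(a^2 + 7*a + 12)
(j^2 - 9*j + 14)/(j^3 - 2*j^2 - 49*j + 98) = 1/(j + 7)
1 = 1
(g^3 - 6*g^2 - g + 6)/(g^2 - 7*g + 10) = (g^3 - 6*g^2 - g + 6)/(g^2 - 7*g + 10)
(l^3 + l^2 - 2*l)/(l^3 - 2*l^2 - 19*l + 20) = l*(l + 2)/(l^2 - l - 20)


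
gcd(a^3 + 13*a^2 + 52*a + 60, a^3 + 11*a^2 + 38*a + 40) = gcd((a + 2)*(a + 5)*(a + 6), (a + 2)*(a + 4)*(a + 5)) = a^2 + 7*a + 10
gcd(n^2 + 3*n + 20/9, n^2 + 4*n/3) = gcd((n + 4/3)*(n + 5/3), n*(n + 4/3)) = n + 4/3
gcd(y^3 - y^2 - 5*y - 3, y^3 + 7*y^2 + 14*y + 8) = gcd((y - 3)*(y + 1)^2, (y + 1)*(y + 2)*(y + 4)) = y + 1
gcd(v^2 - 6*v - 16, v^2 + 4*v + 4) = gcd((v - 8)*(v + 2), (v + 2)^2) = v + 2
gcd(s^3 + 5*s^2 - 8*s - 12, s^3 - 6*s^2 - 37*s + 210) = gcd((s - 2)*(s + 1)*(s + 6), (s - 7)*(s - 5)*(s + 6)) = s + 6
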